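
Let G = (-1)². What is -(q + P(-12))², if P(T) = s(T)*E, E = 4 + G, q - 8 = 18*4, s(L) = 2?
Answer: -8100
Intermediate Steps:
G = 1
q = 80 (q = 8 + 18*4 = 8 + 72 = 80)
E = 5 (E = 4 + 1 = 5)
P(T) = 10 (P(T) = 2*5 = 10)
-(q + P(-12))² = -(80 + 10)² = -1*90² = -1*8100 = -8100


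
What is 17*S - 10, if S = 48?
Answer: 806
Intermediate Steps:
17*S - 10 = 17*48 - 10 = 816 - 10 = 806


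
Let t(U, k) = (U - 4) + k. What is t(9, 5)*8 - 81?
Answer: -1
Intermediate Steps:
t(U, k) = -4 + U + k (t(U, k) = (-4 + U) + k = -4 + U + k)
t(9, 5)*8 - 81 = (-4 + 9 + 5)*8 - 81 = 10*8 - 81 = 80 - 81 = -1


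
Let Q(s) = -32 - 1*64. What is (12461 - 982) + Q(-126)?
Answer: 11383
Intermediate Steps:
Q(s) = -96 (Q(s) = -32 - 64 = -96)
(12461 - 982) + Q(-126) = (12461 - 982) - 96 = 11479 - 96 = 11383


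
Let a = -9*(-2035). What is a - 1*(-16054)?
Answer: 34369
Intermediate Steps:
a = 18315
a - 1*(-16054) = 18315 - 1*(-16054) = 18315 + 16054 = 34369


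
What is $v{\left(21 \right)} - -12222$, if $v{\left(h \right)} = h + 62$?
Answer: $12305$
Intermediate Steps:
$v{\left(h \right)} = 62 + h$
$v{\left(21 \right)} - -12222 = \left(62 + 21\right) - -12222 = 83 + 12222 = 12305$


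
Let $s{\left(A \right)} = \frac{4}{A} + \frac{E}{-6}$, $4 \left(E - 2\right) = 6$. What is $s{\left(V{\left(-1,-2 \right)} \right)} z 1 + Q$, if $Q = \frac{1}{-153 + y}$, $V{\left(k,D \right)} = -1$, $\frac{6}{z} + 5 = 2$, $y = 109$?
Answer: $\frac{1207}{132} \approx 9.1439$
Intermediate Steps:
$z = -2$ ($z = \frac{6}{-5 + 2} = \frac{6}{-3} = 6 \left(- \frac{1}{3}\right) = -2$)
$E = \frac{7}{2}$ ($E = 2 + \frac{1}{4} \cdot 6 = 2 + \frac{3}{2} = \frac{7}{2} \approx 3.5$)
$s{\left(A \right)} = - \frac{7}{12} + \frac{4}{A}$ ($s{\left(A \right)} = \frac{4}{A} + \frac{7}{2 \left(-6\right)} = \frac{4}{A} + \frac{7}{2} \left(- \frac{1}{6}\right) = \frac{4}{A} - \frac{7}{12} = - \frac{7}{12} + \frac{4}{A}$)
$Q = - \frac{1}{44}$ ($Q = \frac{1}{-153 + 109} = \frac{1}{-44} = - \frac{1}{44} \approx -0.022727$)
$s{\left(V{\left(-1,-2 \right)} \right)} z 1 + Q = \left(- \frac{7}{12} + \frac{4}{-1}\right) \left(\left(-2\right) 1\right) - \frac{1}{44} = \left(- \frac{7}{12} + 4 \left(-1\right)\right) \left(-2\right) - \frac{1}{44} = \left(- \frac{7}{12} - 4\right) \left(-2\right) - \frac{1}{44} = \left(- \frac{55}{12}\right) \left(-2\right) - \frac{1}{44} = \frac{55}{6} - \frac{1}{44} = \frac{1207}{132}$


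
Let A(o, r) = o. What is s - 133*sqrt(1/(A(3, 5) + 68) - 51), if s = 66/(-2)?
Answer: -33 - 266*I*sqrt(64255)/71 ≈ -33.0 - 949.68*I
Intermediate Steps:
s = -33 (s = 66*(-1/2) = -33)
s - 133*sqrt(1/(A(3, 5) + 68) - 51) = -33 - 133*sqrt(1/(3 + 68) - 51) = -33 - 133*sqrt(1/71 - 51) = -33 - 266*I*sqrt(64255)/71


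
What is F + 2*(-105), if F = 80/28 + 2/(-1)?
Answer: -1464/7 ≈ -209.14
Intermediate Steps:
F = 6/7 (F = 80*(1/28) + 2*(-1) = 20/7 - 2 = 6/7 ≈ 0.85714)
F + 2*(-105) = 6/7 + 2*(-105) = 6/7 - 210 = -1464/7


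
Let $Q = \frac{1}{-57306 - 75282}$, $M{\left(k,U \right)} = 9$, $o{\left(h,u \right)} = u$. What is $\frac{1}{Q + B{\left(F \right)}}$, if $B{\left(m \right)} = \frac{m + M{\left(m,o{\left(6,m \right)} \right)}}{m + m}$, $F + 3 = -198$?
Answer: $\frac{8883396}{4242749} \approx 2.0938$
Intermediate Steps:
$F = -201$ ($F = -3 - 198 = -201$)
$B{\left(m \right)} = \frac{9 + m}{2 m}$ ($B{\left(m \right)} = \frac{m + 9}{m + m} = \frac{9 + m}{2 m}$)
$Q = - \frac{1}{132588}$ ($Q = \frac{1}{-132588} = - \frac{1}{132588} \approx -7.5422 \cdot 10^{-6}$)
$\frac{1}{Q + B{\left(F \right)}} = \frac{1}{- \frac{1}{132588} + \frac{9 - 201}{2 \left(-201\right)}} = \frac{1}{- \frac{1}{132588} + \frac{1}{2} \left(- \frac{1}{201}\right) \left(-192\right)} = \frac{1}{- \frac{1}{132588} + \frac{32}{67}} = \frac{1}{\frac{4242749}{8883396}} = \frac{8883396}{4242749}$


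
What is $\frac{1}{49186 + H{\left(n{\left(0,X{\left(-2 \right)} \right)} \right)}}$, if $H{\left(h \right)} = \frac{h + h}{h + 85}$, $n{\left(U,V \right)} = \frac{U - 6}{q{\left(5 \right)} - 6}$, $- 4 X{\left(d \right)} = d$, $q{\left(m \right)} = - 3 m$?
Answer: $\frac{597}{29364046} \approx 2.0331 \cdot 10^{-5}$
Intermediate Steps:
$X{\left(d \right)} = - \frac{d}{4}$
$n{\left(U,V \right)} = \frac{2}{7} - \frac{U}{21}$ ($n{\left(U,V \right)} = \frac{U - 6}{\left(-3\right) 5 - 6} = \frac{-6 + U}{-15 - 6} = \frac{-6 + U}{-21} = \left(-6 + U\right) \left(- \frac{1}{21}\right) = \frac{2}{7} - \frac{U}{21}$)
$H{\left(h \right)} = \frac{2 h}{85 + h}$
$\frac{1}{49186 + H{\left(n{\left(0,X{\left(-2 \right)} \right)} \right)}} = \frac{1}{49186 + \frac{2 \left(\frac{2}{7} - 0\right)}{85 + \left(\frac{2}{7} - 0\right)}} = \frac{1}{49186 + \frac{2 \left(\frac{2}{7} + 0\right)}{85 + \left(\frac{2}{7} + 0\right)}} = \frac{1}{49186 + 2 \cdot \frac{2}{7} \frac{1}{85 + \frac{2}{7}}} = \frac{1}{49186 + 2 \cdot \frac{2}{7} \frac{1}{\frac{597}{7}}} = \frac{1}{49186 + 2 \cdot \frac{2}{7} \cdot \frac{7}{597}} = \frac{1}{49186 + \frac{4}{597}} = \frac{1}{\frac{29364046}{597}} = \frac{597}{29364046}$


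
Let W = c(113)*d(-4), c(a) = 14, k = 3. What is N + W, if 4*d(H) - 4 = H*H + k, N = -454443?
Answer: -908725/2 ≈ -4.5436e+5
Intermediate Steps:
d(H) = 7/4 + H²/4 (d(H) = 1 + (H*H + 3)/4 = 1 + (H² + 3)/4 = 1 + (3 + H²)/4 = 1 + (¾ + H²/4) = 7/4 + H²/4)
W = 161/2 (W = 14*(7/4 + (¼)*(-4)²) = 14*(7/4 + (¼)*16) = 14*(7/4 + 4) = 14*(23/4) = 161/2 ≈ 80.500)
N + W = -454443 + 161/2 = -908725/2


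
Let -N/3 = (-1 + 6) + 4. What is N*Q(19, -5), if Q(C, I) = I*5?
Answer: 675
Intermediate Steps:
Q(C, I) = 5*I
N = -27 (N = -3*((-1 + 6) + 4) = -3*(5 + 4) = -3*9 = -27)
N*Q(19, -5) = -135*(-5) = -27*(-25) = 675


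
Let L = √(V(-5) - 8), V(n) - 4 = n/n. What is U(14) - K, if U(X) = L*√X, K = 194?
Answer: -194 + I*√42 ≈ -194.0 + 6.4807*I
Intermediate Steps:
V(n) = 5 (V(n) = 4 + n/n = 4 + 1 = 5)
L = I*√3 (L = √(5 - 8) = √(-3) = I*√3 ≈ 1.732*I)
U(X) = I*√3*√X (U(X) = (I*√3)*√X = I*√3*√X)
U(14) - K = I*√3*√14 - 1*194 = I*√42 - 194 = -194 + I*√42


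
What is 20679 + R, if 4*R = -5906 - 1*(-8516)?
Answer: 42663/2 ≈ 21332.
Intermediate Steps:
R = 1305/2 (R = (-5906 - 1*(-8516))/4 = (-5906 + 8516)/4 = (1/4)*2610 = 1305/2 ≈ 652.50)
20679 + R = 20679 + 1305/2 = 42663/2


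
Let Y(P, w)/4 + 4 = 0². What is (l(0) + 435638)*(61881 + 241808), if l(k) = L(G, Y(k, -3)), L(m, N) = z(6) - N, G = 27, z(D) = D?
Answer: 132305149740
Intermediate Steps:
Y(P, w) = -16 (Y(P, w) = -16 + 4*0² = -16 + 4*0 = -16 + 0 = -16)
L(m, N) = 6 - N
l(k) = 22 (l(k) = 6 - 1*(-16) = 6 + 16 = 22)
(l(0) + 435638)*(61881 + 241808) = (22 + 435638)*(61881 + 241808) = 435660*303689 = 132305149740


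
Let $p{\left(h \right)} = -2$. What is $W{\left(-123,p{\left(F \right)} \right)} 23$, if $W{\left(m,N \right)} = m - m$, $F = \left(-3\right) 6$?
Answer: $0$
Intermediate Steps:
$F = -18$
$W{\left(m,N \right)} = 0$
$W{\left(-123,p{\left(F \right)} \right)} 23 = 0 \cdot 23 = 0$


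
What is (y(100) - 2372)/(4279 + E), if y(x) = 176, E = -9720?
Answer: 2196/5441 ≈ 0.40360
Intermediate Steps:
(y(100) - 2372)/(4279 + E) = (176 - 2372)/(4279 - 9720) = -2196/(-5441) = -2196*(-1/5441) = 2196/5441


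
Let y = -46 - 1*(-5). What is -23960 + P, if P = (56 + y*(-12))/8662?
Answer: -103770486/4331 ≈ -23960.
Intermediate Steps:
y = -41 (y = -46 + 5 = -41)
P = 274/4331 (P = (56 - 41*(-12))/8662 = (56 + 492)*(1/8662) = 548*(1/8662) = 274/4331 ≈ 0.063265)
-23960 + P = -23960 + 274/4331 = -103770486/4331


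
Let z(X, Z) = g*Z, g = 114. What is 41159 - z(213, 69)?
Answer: 33293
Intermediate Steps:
z(X, Z) = 114*Z
41159 - z(213, 69) = 41159 - 114*69 = 41159 - 1*7866 = 41159 - 7866 = 33293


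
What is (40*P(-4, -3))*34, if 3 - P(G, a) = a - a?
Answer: 4080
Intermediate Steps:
P(G, a) = 3 (P(G, a) = 3 - (a - a) = 3 - 1*0 = 3 + 0 = 3)
(40*P(-4, -3))*34 = (40*3)*34 = 120*34 = 4080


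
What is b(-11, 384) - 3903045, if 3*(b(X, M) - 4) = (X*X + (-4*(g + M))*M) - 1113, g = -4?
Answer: -12293795/3 ≈ -4.0979e+6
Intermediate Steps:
b(X, M) = -367 + X²/3 + M*(16 - 4*M)/3 (b(X, M) = 4 + ((X*X + (-4*(-4 + M))*M) - 1113)/3 = 4 + ((X² + (16 - 4*M)*M) - 1113)/3 = 4 + ((X² + M*(16 - 4*M)) - 1113)/3 = 4 + (-1113 + X² + M*(16 - 4*M))/3 = 4 + (-371 + X²/3 + M*(16 - 4*M)/3) = -367 + X²/3 + M*(16 - 4*M)/3)
b(-11, 384) - 3903045 = (-367 - 4/3*384² + (⅓)*(-11)² + (16/3)*384) - 3903045 = (-367 - 4/3*147456 + (⅓)*121 + 2048) - 3903045 = (-367 - 196608 + 121/3 + 2048) - 3903045 = -584660/3 - 3903045 = -12293795/3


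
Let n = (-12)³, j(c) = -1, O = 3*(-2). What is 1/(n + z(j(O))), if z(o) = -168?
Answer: -1/1896 ≈ -0.00052743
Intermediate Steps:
O = -6
n = -1728
1/(n + z(j(O))) = 1/(-1728 - 168) = 1/(-1896) = -1/1896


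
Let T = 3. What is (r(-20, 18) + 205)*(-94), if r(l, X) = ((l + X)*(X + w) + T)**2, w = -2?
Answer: -98324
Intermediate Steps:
r(l, X) = (3 + (-2 + X)*(X + l))**2 (r(l, X) = ((l + X)*(X - 2) + 3)**2 = ((X + l)*(-2 + X) + 3)**2 = ((-2 + X)*(X + l) + 3)**2 = (3 + (-2 + X)*(X + l))**2)
(r(-20, 18) + 205)*(-94) = ((3 + 18**2 - 2*18 - 2*(-20) + 18*(-20))**2 + 205)*(-94) = ((3 + 324 - 36 + 40 - 360)**2 + 205)*(-94) = ((-29)**2 + 205)*(-94) = (841 + 205)*(-94) = 1046*(-94) = -98324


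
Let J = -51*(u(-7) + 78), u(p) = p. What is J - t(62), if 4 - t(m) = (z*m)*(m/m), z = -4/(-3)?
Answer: -10627/3 ≈ -3542.3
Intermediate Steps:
J = -3621 (J = -51*(-7 + 78) = -51*71 = -3621)
z = 4/3 (z = -4*(-⅓) = 4/3 ≈ 1.3333)
t(m) = 4 - 4*m/3 (t(m) = 4 - 4*m/3*m/m = 4 - 4*m/3)
J - t(62) = -3621 - (4 - 4/3*62) = -3621 - (4 - 248/3) = -3621 - 1*(-236/3) = -3621 + 236/3 = -10627/3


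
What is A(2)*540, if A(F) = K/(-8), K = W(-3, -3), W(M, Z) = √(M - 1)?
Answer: -135*I ≈ -135.0*I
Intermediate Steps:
W(M, Z) = √(-1 + M)
K = 2*I (K = √(-1 - 3) = √(-4) = 2*I ≈ 2.0*I)
A(F) = -I/4 (A(F) = (2*I)/(-8) = (2*I)*(-⅛) = -I/4)
A(2)*540 = -I/4*540 = -135*I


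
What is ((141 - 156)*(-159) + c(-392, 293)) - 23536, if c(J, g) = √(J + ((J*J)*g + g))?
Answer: -21151 + √45023453 ≈ -14441.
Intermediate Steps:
c(J, g) = √(J + g + g*J²) (c(J, g) = √(J + (J²*g + g)) = √(J + (g*J² + g)) = √(J + (g + g*J²)) = √(J + g + g*J²))
((141 - 156)*(-159) + c(-392, 293)) - 23536 = ((141 - 156)*(-159) + √(-392 + 293 + 293*(-392)²)) - 23536 = (-15*(-159) + √(-392 + 293 + 293*153664)) - 23536 = (2385 + √(-392 + 293 + 45023552)) - 23536 = (2385 + √45023453) - 23536 = -21151 + √45023453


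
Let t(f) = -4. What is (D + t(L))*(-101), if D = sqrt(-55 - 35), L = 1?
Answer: 404 - 303*I*sqrt(10) ≈ 404.0 - 958.17*I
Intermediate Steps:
D = 3*I*sqrt(10) (D = sqrt(-90) = 3*I*sqrt(10) ≈ 9.4868*I)
(D + t(L))*(-101) = (3*I*sqrt(10) - 4)*(-101) = (-4 + 3*I*sqrt(10))*(-101) = 404 - 303*I*sqrt(10)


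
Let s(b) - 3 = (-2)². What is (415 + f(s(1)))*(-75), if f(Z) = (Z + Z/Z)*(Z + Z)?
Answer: -39525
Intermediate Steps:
s(b) = 7 (s(b) = 3 + (-2)² = 3 + 4 = 7)
f(Z) = 2*Z*(1 + Z) (f(Z) = (Z + 1)*(2*Z) = (1 + Z)*(2*Z) = 2*Z*(1 + Z))
(415 + f(s(1)))*(-75) = (415 + 2*7*(1 + 7))*(-75) = (415 + 2*7*8)*(-75) = (415 + 112)*(-75) = 527*(-75) = -39525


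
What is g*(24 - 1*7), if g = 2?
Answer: 34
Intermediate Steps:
g*(24 - 1*7) = 2*(24 - 1*7) = 2*(24 - 7) = 2*17 = 34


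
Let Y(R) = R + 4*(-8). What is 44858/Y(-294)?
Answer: -22429/163 ≈ -137.60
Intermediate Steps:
Y(R) = -32 + R (Y(R) = R - 32 = -32 + R)
44858/Y(-294) = 44858/(-32 - 294) = 44858/(-326) = 44858*(-1/326) = -22429/163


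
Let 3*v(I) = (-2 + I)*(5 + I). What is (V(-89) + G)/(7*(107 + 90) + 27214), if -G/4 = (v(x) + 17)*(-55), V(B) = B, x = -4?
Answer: 3211/28593 ≈ 0.11230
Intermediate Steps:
v(I) = (-2 + I)*(5 + I)/3 (v(I) = ((-2 + I)*(5 + I))/3 = (-2 + I)*(5 + I)/3)
G = 3300 (G = -4*((-10/3 - 4 + (⅓)*(-4)²) + 17)*(-55) = -4*((-10/3 - 4 + (⅓)*16) + 17)*(-55) = -4*((-10/3 - 4 + 16/3) + 17)*(-55) = -4*(-2 + 17)*(-55) = -60*(-55) = -4*(-825) = 3300)
(V(-89) + G)/(7*(107 + 90) + 27214) = (-89 + 3300)/(7*(107 + 90) + 27214) = 3211/(7*197 + 27214) = 3211/(1379 + 27214) = 3211/28593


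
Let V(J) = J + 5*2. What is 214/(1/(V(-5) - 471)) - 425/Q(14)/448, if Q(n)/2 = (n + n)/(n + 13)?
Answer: -2501887187/25088 ≈ -99725.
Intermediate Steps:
Q(n) = 4*n/(13 + n) (Q(n) = 2*((n + n)/(n + 13)) = 2*((2*n)/(13 + n)) = 2*(2*n/(13 + n)) = 4*n/(13 + n))
V(J) = 10 + J (V(J) = J + 10 = 10 + J)
214/(1/(V(-5) - 471)) - 425/Q(14)/448 = 214/(1/((10 - 5) - 471)) - 425/(4*14/(13 + 14))/448 = 214/(1/(5 - 471)) - 425/(4*14/27)*(1/448) = 214/(1/(-466)) - 425/(4*14*(1/27))*(1/448) = 214/(-1/466) - 425/56/27*(1/448) = 214*(-466) - 425*27/56*(1/448) = -99724 - 11475/56*1/448 = -99724 - 11475/25088 = -2501887187/25088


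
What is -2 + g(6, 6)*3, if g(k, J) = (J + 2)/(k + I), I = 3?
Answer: 2/3 ≈ 0.66667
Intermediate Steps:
g(k, J) = (2 + J)/(3 + k) (g(k, J) = (J + 2)/(k + 3) = (2 + J)/(3 + k))
-2 + g(6, 6)*3 = -2 + ((2 + 6)/(3 + 6))*3 = -2 + (8/9)*3 = -2 + 8/3 = 2/3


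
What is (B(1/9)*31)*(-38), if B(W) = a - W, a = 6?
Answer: -62434/9 ≈ -6937.1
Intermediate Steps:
B(W) = 6 - W
(B(1/9)*31)*(-38) = ((6 - 1/9)*31)*(-38) = ((6 - 1*⅑)*31)*(-38) = ((6 - ⅑)*31)*(-38) = ((53/9)*31)*(-38) = (1643/9)*(-38) = -62434/9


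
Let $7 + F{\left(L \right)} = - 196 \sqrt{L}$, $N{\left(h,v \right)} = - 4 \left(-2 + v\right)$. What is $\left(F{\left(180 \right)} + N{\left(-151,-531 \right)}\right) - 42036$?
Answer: $-39911 - 1176 \sqrt{5} \approx -42541.0$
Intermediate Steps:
$N{\left(h,v \right)} = 8 - 4 v$
$F{\left(L \right)} = -7 - 196 \sqrt{L}$
$\left(F{\left(180 \right)} + N{\left(-151,-531 \right)}\right) - 42036 = \left(\left(-7 - 196 \sqrt{180}\right) + \left(8 - -2124\right)\right) - 42036 = \left(\left(-7 - 196 \cdot 6 \sqrt{5}\right) + \left(8 + 2124\right)\right) - 42036 = \left(\left(-7 - 1176 \sqrt{5}\right) + 2132\right) - 42036 = \left(2125 - 1176 \sqrt{5}\right) - 42036 = -39911 - 1176 \sqrt{5}$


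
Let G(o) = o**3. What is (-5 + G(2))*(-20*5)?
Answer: -300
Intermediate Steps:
(-5 + G(2))*(-20*5) = (-5 + 2**3)*(-20*5) = (-5 + 8)*(-100) = 3*(-100) = -300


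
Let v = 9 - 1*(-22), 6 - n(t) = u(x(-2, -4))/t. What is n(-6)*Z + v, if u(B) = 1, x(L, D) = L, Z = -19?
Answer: -517/6 ≈ -86.167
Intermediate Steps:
n(t) = 6 - 1/t
v = 31 (v = 9 + 22 = 31)
n(-6)*Z + v = (6 - 1/(-6))*(-19) + 31 = (6 - 1*(-⅙))*(-19) + 31 = (6 + ⅙)*(-19) + 31 = (37/6)*(-19) + 31 = -703/6 + 31 = -517/6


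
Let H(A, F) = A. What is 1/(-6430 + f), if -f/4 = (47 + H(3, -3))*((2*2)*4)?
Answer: -1/9630 ≈ -0.00010384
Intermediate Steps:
f = -3200 (f = -4*(47 + 3)*(2*2)*4 = -200*4*4 = -200*16 = -4*800 = -3200)
1/(-6430 + f) = 1/(-6430 - 3200) = 1/(-9630) = -1/9630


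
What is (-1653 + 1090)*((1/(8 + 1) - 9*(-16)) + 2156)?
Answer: -11654663/9 ≈ -1.2950e+6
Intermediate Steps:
(-1653 + 1090)*((1/(8 + 1) - 9*(-16)) + 2156) = -563*((1/9 + 144) + 2156) = -563*((⅑ + 144) + 2156) = -563*(1297/9 + 2156) = -563*20701/9 = -11654663/9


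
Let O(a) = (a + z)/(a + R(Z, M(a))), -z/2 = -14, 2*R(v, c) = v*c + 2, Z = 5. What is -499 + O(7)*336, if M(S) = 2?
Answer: 5273/13 ≈ 405.62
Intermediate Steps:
R(v, c) = 1 + c*v/2 (R(v, c) = (v*c + 2)/2 = (c*v + 2)/2 = (2 + c*v)/2 = 1 + c*v/2)
z = 28 (z = -2*(-14) = 28)
O(a) = (28 + a)/(6 + a) (O(a) = (a + 28)/(a + (1 + (½)*2*5)) = (28 + a)/(a + (1 + 5)) = (28 + a)/(a + 6) = (28 + a)/(6 + a))
-499 + O(7)*336 = -499 + ((28 + 7)/(6 + 7))*336 = -499 + (35/13)*336 = -499 + 11760/13 = 5273/13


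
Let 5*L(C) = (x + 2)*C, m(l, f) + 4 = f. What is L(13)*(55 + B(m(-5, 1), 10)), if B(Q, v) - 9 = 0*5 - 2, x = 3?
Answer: 806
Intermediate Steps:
m(l, f) = -4 + f
B(Q, v) = 7 (B(Q, v) = 9 + (0*5 - 2) = 9 + (0 - 2) = 9 - 2 = 7)
L(C) = C (L(C) = ((3 + 2)*C)/5 = (5*C)/5 = C)
L(13)*(55 + B(m(-5, 1), 10)) = 13*(55 + 7) = 13*62 = 806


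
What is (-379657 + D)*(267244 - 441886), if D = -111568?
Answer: 85788516450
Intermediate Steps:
(-379657 + D)*(267244 - 441886) = (-379657 - 111568)*(267244 - 441886) = -491225*(-174642) = 85788516450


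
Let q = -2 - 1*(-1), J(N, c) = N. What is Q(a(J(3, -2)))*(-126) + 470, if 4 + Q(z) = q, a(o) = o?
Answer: 1100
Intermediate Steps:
q = -1 (q = -2 + 1 = -1)
Q(z) = -5 (Q(z) = -4 - 1 = -5)
Q(a(J(3, -2)))*(-126) + 470 = -5*(-126) + 470 = 630 + 470 = 1100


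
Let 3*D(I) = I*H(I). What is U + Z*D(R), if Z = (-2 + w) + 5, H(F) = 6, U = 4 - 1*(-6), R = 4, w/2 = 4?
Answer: 98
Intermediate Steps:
w = 8 (w = 2*4 = 8)
U = 10 (U = 4 + 6 = 10)
D(I) = 2*I (D(I) = (I*6)/3 = (6*I)/3 = 2*I)
Z = 11 (Z = (-2 + 8) + 5 = 6 + 5 = 11)
U + Z*D(R) = 10 + 11*(2*4) = 10 + 11*8 = 10 + 88 = 98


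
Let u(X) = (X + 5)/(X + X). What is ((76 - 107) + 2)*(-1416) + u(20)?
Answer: 328517/8 ≈ 41065.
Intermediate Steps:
u(X) = (5 + X)/(2*X) (u(X) = (5 + X)/((2*X)) = (5 + X)*(1/(2*X)) = (5 + X)/(2*X))
((76 - 107) + 2)*(-1416) + u(20) = ((76 - 107) + 2)*(-1416) + (1/2)*(5 + 20)/20 = (-31 + 2)*(-1416) + (1/2)*(1/20)*25 = -29*(-1416) + 5/8 = 41064 + 5/8 = 328517/8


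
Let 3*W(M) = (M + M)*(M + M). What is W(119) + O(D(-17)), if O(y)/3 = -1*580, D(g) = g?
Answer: 51424/3 ≈ 17141.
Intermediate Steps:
O(y) = -1740 (O(y) = 3*(-1*580) = 3*(-580) = -1740)
W(M) = 4*M**2/3 (W(M) = ((M + M)*(M + M))/3 = ((2*M)*(2*M))/3 = (4*M**2)/3 = 4*M**2/3)
W(119) + O(D(-17)) = (4/3)*119**2 - 1740 = (4/3)*14161 - 1740 = 56644/3 - 1740 = 51424/3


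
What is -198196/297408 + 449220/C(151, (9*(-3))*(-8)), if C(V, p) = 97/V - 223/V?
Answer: -93397545641/173488 ≈ -5.3835e+5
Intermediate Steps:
C(V, p) = -126/V
-198196/297408 + 449220/C(151, (9*(-3))*(-8)) = -198196/297408 + 449220/((-126/151)) = -198196*1/297408 + 449220/((-126*1/151)) = -49549/74352 + 449220/(-126/151) = -49549/74352 + 449220*(-151/126) = -49549/74352 - 11305370/21 = -93397545641/173488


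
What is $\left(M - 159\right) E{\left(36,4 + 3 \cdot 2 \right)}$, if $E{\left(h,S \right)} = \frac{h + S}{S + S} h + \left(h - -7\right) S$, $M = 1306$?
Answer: $\frac{2940908}{5} \approx 5.8818 \cdot 10^{5}$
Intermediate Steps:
$E{\left(h,S \right)} = S \left(7 + h\right) + \frac{h \left(S + h\right)}{2 S}$ ($E{\left(h,S \right)} = \frac{S + h}{2 S} h + \left(h + 7\right) S = \left(S + h\right) \frac{1}{2 S} h + \left(7 + h\right) S = \frac{S + h}{2 S} h + S \left(7 + h\right) = \frac{h \left(S + h\right)}{2 S} + S \left(7 + h\right) = S \left(7 + h\right) + \frac{h \left(S + h\right)}{2 S}$)
$\left(M - 159\right) E{\left(36,4 + 3 \cdot 2 \right)} = \left(1306 - 159\right) \left(\frac{1}{2} \cdot 36 + 7 \left(4 + 3 \cdot 2\right) + \left(4 + 3 \cdot 2\right) 36 + \frac{36^{2}}{2 \left(4 + 3 \cdot 2\right)}\right) = 1147 \left(18 + 7 \left(4 + 6\right) + \left(4 + 6\right) 36 + \frac{1}{2} \frac{1}{4 + 6} \cdot 1296\right) = 1147 \left(18 + 7 \cdot 10 + 10 \cdot 36 + \frac{1}{2} \cdot \frac{1}{10} \cdot 1296\right) = 1147 \left(18 + 70 + 360 + \frac{1}{2} \cdot \frac{1}{10} \cdot 1296\right) = 1147 \left(18 + 70 + 360 + \frac{324}{5}\right) = 1147 \cdot \frac{2564}{5} = \frac{2940908}{5}$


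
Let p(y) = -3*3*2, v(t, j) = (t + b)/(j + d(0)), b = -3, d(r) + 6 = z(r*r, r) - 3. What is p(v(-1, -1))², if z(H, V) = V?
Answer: 324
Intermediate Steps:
d(r) = -9 + r (d(r) = -6 + (r - 3) = -6 + (-3 + r) = -9 + r)
v(t, j) = (-3 + t)/(-9 + j) (v(t, j) = (t - 3)/(j + (-9 + 0)) = (-3 + t)/(j - 9) = (-3 + t)/(-9 + j))
p(y) = -18 (p(y) = -9*2 = -18)
p(v(-1, -1))² = (-18)² = 324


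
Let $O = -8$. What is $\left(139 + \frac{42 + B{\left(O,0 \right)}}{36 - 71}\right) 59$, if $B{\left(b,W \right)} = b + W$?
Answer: $\frac{285029}{35} \approx 8143.7$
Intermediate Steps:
$B{\left(b,W \right)} = W + b$
$\left(139 + \frac{42 + B{\left(O,0 \right)}}{36 - 71}\right) 59 = \left(139 + \frac{42 + \left(0 - 8\right)}{36 - 71}\right) 59 = \left(139 + \frac{42 - 8}{-35}\right) 59 = \left(139 + 34 \left(- \frac{1}{35}\right)\right) 59 = \left(139 - \frac{34}{35}\right) 59 = \frac{4831}{35} \cdot 59 = \frac{285029}{35}$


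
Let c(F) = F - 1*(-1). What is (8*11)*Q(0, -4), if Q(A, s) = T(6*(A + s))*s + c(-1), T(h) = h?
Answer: 8448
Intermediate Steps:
c(F) = 1 + F (c(F) = F + 1 = 1 + F)
Q(A, s) = s*(6*A + 6*s) (Q(A, s) = (6*(A + s))*s + (1 - 1) = (6*A + 6*s)*s + 0 = s*(6*A + 6*s) + 0 = s*(6*A + 6*s))
(8*11)*Q(0, -4) = (8*11)*(6*(-4)*(0 - 4)) = 88*(6*(-4)*(-4)) = 88*96 = 8448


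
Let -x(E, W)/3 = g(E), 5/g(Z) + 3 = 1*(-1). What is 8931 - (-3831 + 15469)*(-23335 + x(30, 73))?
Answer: 543076037/2 ≈ 2.7154e+8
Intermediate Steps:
g(Z) = -5/4 (g(Z) = 5/(-3 + 1*(-1)) = 5/(-3 - 1) = 5/(-4) = 5*(-¼) = -5/4)
x(E, W) = 15/4 (x(E, W) = -3*(-5/4) = 15/4)
8931 - (-3831 + 15469)*(-23335 + x(30, 73)) = 8931 - (-3831 + 15469)*(-23335 + 15/4) = 8931 - 11638*(-93325)/4 = 8931 - 1*(-543058175/2) = 8931 + 543058175/2 = 543076037/2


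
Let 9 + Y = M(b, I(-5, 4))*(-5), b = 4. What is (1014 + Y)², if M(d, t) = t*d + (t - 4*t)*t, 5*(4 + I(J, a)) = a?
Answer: 37368769/25 ≈ 1.4948e+6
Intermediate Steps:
I(J, a) = -4 + a/5
M(d, t) = -3*t² + d*t (M(d, t) = d*t + (-3*t)*t = d*t - 3*t² = -3*t² + d*t)
Y = 1043/5 (Y = -9 + ((-4 + (⅕)*4)*(4 - 3*(-4 + (⅕)*4)))*(-5) = -9 + ((-4 + ⅘)*(4 - 3*(-4 + ⅘)))*(-5) = -9 - 16*(4 - 3*(-16/5))/5*(-5) = -9 - 16*(4 + 48/5)/5*(-5) = -9 - 16/5*68/5*(-5) = -9 - 1088/25*(-5) = -9 + 1088/5 = 1043/5 ≈ 208.60)
(1014 + Y)² = (1014 + 1043/5)² = (6113/5)² = 37368769/25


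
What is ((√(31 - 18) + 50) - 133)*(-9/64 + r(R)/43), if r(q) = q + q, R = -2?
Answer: 53369/2752 - 643*√13/2752 ≈ 18.550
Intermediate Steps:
r(q) = 2*q
((√(31 - 18) + 50) - 133)*(-9/64 + r(R)/43) = ((√(31 - 18) + 50) - 133)*(-9/64 + (2*(-2))/43) = ((√13 + 50) - 133)*(-9*1/64 - 4*1/43) = ((50 + √13) - 133)*(-9/64 - 4/43) = (-83 + √13)*(-643/2752) = 53369/2752 - 643*√13/2752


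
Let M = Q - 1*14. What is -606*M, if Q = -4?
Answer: 10908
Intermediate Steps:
M = -18 (M = -4 - 1*14 = -4 - 14 = -18)
-606*M = -606*(-18) = 10908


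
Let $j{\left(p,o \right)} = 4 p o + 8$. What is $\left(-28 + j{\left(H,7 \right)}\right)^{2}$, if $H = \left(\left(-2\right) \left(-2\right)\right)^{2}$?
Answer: $183184$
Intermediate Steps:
$H = 16$ ($H = 4^{2} = 16$)
$j{\left(p,o \right)} = 8 + 4 o p$ ($j{\left(p,o \right)} = 4 o p + 8 = 8 + 4 o p$)
$\left(-28 + j{\left(H,7 \right)}\right)^{2} = \left(-28 + \left(8 + 4 \cdot 7 \cdot 16\right)\right)^{2} = \left(-28 + \left(8 + 448\right)\right)^{2} = \left(-28 + 456\right)^{2} = 428^{2} = 183184$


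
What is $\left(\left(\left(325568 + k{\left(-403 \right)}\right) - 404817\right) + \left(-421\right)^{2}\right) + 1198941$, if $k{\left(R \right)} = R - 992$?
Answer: $1295538$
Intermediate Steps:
$k{\left(R \right)} = -992 + R$
$\left(\left(\left(325568 + k{\left(-403 \right)}\right) - 404817\right) + \left(-421\right)^{2}\right) + 1198941 = \left(\left(\left(325568 - 1395\right) - 404817\right) + \left(-421\right)^{2}\right) + 1198941 = \left(\left(\left(325568 - 1395\right) - 404817\right) + 177241\right) + 1198941 = \left(\left(324173 - 404817\right) + 177241\right) + 1198941 = \left(-80644 + 177241\right) + 1198941 = 96597 + 1198941 = 1295538$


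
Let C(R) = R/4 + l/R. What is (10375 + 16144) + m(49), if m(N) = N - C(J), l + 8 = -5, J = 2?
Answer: 26574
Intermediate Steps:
l = -13 (l = -8 - 5 = -13)
C(R) = -13/R + R/4 (C(R) = R/4 - 13/R = -13/R + R/4)
m(N) = 6 + N (m(N) = N - (-13/2 + (1/4)*2) = N - (-13*1/2 + 1/2) = N - (-13/2 + 1/2) = N - 1*(-6) = N + 6 = 6 + N)
(10375 + 16144) + m(49) = (10375 + 16144) + (6 + 49) = 26519 + 55 = 26574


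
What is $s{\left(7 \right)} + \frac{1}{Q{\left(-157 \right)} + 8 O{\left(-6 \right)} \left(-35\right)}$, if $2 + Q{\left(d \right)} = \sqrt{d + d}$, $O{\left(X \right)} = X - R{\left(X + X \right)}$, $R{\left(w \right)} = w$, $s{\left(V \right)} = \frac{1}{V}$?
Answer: $\frac{1408832}{9903033} - \frac{i \sqrt{314}}{2829438} \approx 0.14226 - 6.2627 \cdot 10^{-6} i$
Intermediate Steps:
$O{\left(X \right)} = - X$ ($O{\left(X \right)} = X - \left(X + X\right) = X - 2 X = - X$)
$Q{\left(d \right)} = -2 + \sqrt{2} \sqrt{d}$ ($Q{\left(d \right)} = -2 + \sqrt{d + d} = -2 + \sqrt{2 d} = -2 + \sqrt{2} \sqrt{d}$)
$s{\left(7 \right)} + \frac{1}{Q{\left(-157 \right)} + 8 O{\left(-6 \right)} \left(-35\right)} = \frac{1}{7} + \frac{1}{\left(-2 + \sqrt{2} \sqrt{-157}\right) + 8 \left(\left(-1\right) \left(-6\right)\right) \left(-35\right)} = \frac{1}{7} + \frac{1}{\left(-2 + \sqrt{2} i \sqrt{157}\right) + 8 \cdot 6 \left(-35\right)} = \frac{1}{7} + \frac{1}{\left(-2 + i \sqrt{314}\right) + 48 \left(-35\right)} = \frac{1}{7} + \frac{1}{\left(-2 + i \sqrt{314}\right) - 1680} = \frac{1}{7} + \frac{1}{-1682 + i \sqrt{314}}$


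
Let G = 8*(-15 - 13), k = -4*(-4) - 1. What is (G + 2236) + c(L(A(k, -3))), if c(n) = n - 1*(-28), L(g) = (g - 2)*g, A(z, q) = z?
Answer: 2235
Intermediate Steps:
k = 15 (k = 16 - 1 = 15)
G = -224 (G = 8*(-28) = -224)
L(g) = g*(-2 + g) (L(g) = (-2 + g)*g = g*(-2 + g))
c(n) = 28 + n (c(n) = n + 28 = 28 + n)
(G + 2236) + c(L(A(k, -3))) = (-224 + 2236) + (28 + 15*(-2 + 15)) = 2012 + (28 + 15*13) = 2012 + (28 + 195) = 2012 + 223 = 2235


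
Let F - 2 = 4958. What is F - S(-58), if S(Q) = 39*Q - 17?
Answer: 7239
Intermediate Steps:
S(Q) = -17 + 39*Q
F = 4960 (F = 2 + 4958 = 4960)
F - S(-58) = 4960 - (-17 + 39*(-58)) = 4960 - (-17 - 2262) = 4960 - 1*(-2279) = 4960 + 2279 = 7239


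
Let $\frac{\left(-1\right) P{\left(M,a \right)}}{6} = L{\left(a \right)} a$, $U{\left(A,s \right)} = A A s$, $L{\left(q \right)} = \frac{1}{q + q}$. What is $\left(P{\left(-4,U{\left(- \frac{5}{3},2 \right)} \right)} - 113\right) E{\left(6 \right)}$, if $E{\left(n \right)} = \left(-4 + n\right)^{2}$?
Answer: $-464$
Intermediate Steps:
$L{\left(q \right)} = \frac{1}{2 q}$
$U{\left(A,s \right)} = s A^{2}$ ($U{\left(A,s \right)} = A^{2} s = s A^{2}$)
$P{\left(M,a \right)} = -3$ ($P{\left(M,a \right)} = - 6 \frac{1}{2 a} a = \left(-6\right) \frac{1}{2} = -3$)
$\left(P{\left(-4,U{\left(- \frac{5}{3},2 \right)} \right)} - 113\right) E{\left(6 \right)} = \left(-3 - 113\right) \left(-4 + 6\right)^{2} = - 116 \cdot 2^{2} = \left(-116\right) 4 = -464$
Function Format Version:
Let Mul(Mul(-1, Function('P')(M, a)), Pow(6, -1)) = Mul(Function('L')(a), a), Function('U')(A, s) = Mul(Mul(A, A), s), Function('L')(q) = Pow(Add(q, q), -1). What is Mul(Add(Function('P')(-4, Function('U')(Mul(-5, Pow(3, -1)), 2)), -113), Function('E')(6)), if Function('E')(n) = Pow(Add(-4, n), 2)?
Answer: -464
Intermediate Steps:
Function('L')(q) = Mul(Rational(1, 2), Pow(q, -1)) (Function('L')(q) = Pow(Mul(2, q), -1) = Mul(Rational(1, 2), Pow(q, -1)))
Function('U')(A, s) = Mul(s, Pow(A, 2)) (Function('U')(A, s) = Mul(Pow(A, 2), s) = Mul(s, Pow(A, 2)))
Function('P')(M, a) = -3 (Function('P')(M, a) = Mul(-6, Mul(Mul(Rational(1, 2), Pow(a, -1)), a)) = Mul(-6, Rational(1, 2)) = -3)
Mul(Add(Function('P')(-4, Function('U')(Mul(-5, Pow(3, -1)), 2)), -113), Function('E')(6)) = Mul(Add(-3, -113), Pow(Add(-4, 6), 2)) = Mul(-116, Pow(2, 2)) = Mul(-116, 4) = -464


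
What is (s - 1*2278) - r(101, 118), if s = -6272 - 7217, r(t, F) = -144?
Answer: -15623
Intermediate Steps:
s = -13489
(s - 1*2278) - r(101, 118) = (-13489 - 1*2278) - 1*(-144) = (-13489 - 2278) + 144 = -15767 + 144 = -15623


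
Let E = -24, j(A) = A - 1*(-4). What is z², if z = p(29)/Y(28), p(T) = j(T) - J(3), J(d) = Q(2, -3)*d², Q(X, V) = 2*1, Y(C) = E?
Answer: 25/64 ≈ 0.39063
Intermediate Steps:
j(A) = 4 + A (j(A) = A + 4 = 4 + A)
Y(C) = -24
Q(X, V) = 2
J(d) = 2*d²
p(T) = -14 + T (p(T) = (4 + T) - 2*3² = (4 + T) - 2*9 = (4 + T) - 1*18 = (4 + T) - 18 = -14 + T)
z = -5/8 (z = (-14 + 29)/(-24) = 15*(-1/24) = -5/8 ≈ -0.62500)
z² = (-5/8)² = 25/64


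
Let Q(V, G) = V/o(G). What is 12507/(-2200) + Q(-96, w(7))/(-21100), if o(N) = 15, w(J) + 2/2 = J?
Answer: -1199471/211000 ≈ -5.6847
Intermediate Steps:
w(J) = -1 + J
Q(V, G) = V/15
12507/(-2200) + Q(-96, w(7))/(-21100) = 12507/(-2200) + ((1/15)*(-96))/(-21100) = 12507*(-1/2200) - 32/5*(-1/21100) = -1137/200 + 8/26375 = -1199471/211000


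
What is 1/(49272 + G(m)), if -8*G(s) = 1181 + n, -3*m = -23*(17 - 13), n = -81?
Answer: 2/98269 ≈ 2.0352e-5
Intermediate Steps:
m = 92/3 (m = -(-23)*(17 - 13)/3 = -(-23)*4/3 = -⅓*(-92) = 92/3 ≈ 30.667)
G(s) = -275/2 (G(s) = -(1181 - 81)/8 = -⅛*1100 = -275/2)
1/(49272 + G(m)) = 1/(49272 - 275/2) = 1/(98269/2) = 2/98269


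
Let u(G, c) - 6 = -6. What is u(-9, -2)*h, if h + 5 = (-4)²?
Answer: 0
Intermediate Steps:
h = 11 (h = -5 + (-4)² = -5 + 16 = 11)
u(G, c) = 0 (u(G, c) = 6 - 6 = 0)
u(-9, -2)*h = 0*11 = 0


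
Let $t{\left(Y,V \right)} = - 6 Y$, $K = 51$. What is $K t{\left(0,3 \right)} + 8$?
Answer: $8$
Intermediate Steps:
$K t{\left(0,3 \right)} + 8 = 51 \left(\left(-6\right) 0\right) + 8 = 51 \cdot 0 + 8 = 0 + 8 = 8$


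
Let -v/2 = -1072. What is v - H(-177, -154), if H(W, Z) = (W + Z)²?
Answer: -107417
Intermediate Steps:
v = 2144 (v = -2*(-1072) = 2144)
v - H(-177, -154) = 2144 - (-177 - 154)² = 2144 - 1*(-331)² = 2144 - 1*109561 = 2144 - 109561 = -107417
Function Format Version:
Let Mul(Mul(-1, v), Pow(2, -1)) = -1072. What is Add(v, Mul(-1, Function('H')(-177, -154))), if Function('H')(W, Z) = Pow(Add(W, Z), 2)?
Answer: -107417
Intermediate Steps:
v = 2144 (v = Mul(-2, -1072) = 2144)
Add(v, Mul(-1, Function('H')(-177, -154))) = Add(2144, Mul(-1, Pow(Add(-177, -154), 2))) = Add(2144, Mul(-1, Pow(-331, 2))) = Add(2144, Mul(-1, 109561)) = Add(2144, -109561) = -107417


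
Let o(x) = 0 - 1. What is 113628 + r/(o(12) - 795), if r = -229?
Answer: 90448117/796 ≈ 1.1363e+5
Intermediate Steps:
o(x) = -1
113628 + r/(o(12) - 795) = 113628 - 229/(-1 - 795) = 113628 - 229/(-796) = 113628 - 229*(-1/796) = 113628 + 229/796 = 90448117/796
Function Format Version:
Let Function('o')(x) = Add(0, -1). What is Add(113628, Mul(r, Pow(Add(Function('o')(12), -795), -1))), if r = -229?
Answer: Rational(90448117, 796) ≈ 1.1363e+5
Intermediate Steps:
Function('o')(x) = -1
Add(113628, Mul(r, Pow(Add(Function('o')(12), -795), -1))) = Add(113628, Mul(-229, Pow(Add(-1, -795), -1))) = Add(113628, Mul(-229, Pow(-796, -1))) = Add(113628, Mul(-229, Rational(-1, 796))) = Add(113628, Rational(229, 796)) = Rational(90448117, 796)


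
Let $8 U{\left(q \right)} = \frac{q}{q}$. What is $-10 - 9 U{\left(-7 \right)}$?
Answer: $- \frac{89}{8} \approx -11.125$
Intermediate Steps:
$U{\left(q \right)} = \frac{1}{8}$ ($U{\left(q \right)} = \frac{q \frac{1}{q}}{8} = \frac{1}{8} \cdot 1 = \frac{1}{8}$)
$-10 - 9 U{\left(-7 \right)} = -10 - \frac{9}{8} = - \frac{89}{8}$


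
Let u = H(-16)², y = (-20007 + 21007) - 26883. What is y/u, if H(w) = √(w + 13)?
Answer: 25883/3 ≈ 8627.7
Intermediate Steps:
y = -25883 (y = 1000 - 26883 = -25883)
H(w) = √(13 + w)
u = -3 (u = (√(13 - 16))² = (√(-3))² = (I*√3)² = -3)
y/u = -25883/(-3) = -25883*(-⅓) = 25883/3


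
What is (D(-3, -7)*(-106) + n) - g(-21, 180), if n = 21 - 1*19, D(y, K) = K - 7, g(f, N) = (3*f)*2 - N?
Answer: 1792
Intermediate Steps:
g(f, N) = -N + 6*f (g(f, N) = 6*f - N = -N + 6*f)
D(y, K) = -7 + K
n = 2 (n = 21 - 19 = 2)
(D(-3, -7)*(-106) + n) - g(-21, 180) = ((-7 - 7)*(-106) + 2) - (-1*180 + 6*(-21)) = (-14*(-106) + 2) - (-180 - 126) = (1484 + 2) - 1*(-306) = 1486 + 306 = 1792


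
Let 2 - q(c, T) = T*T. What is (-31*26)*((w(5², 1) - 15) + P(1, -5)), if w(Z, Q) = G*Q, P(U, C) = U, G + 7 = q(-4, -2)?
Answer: 18538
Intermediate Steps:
q(c, T) = 2 - T² (q(c, T) = 2 - T*T = 2 - T²)
G = -9 (G = -7 + (2 - 1*(-2)²) = -7 + (2 - 1*4) = -7 + (2 - 4) = -7 - 2 = -9)
w(Z, Q) = -9*Q
(-31*26)*((w(5², 1) - 15) + P(1, -5)) = (-31*26)*((-9*1 - 15) + 1) = -806*((-9 - 15) + 1) = -806*(-24 + 1) = -806*(-23) = 18538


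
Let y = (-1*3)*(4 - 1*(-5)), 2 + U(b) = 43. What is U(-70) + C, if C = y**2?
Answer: 770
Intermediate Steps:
U(b) = 41 (U(b) = -2 + 43 = 41)
y = -27 (y = -3*(4 + 5) = -3*9 = -27)
C = 729 (C = (-27)**2 = 729)
U(-70) + C = 41 + 729 = 770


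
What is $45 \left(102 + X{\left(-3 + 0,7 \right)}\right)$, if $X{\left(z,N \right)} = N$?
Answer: $4905$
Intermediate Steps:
$45 \left(102 + X{\left(-3 + 0,7 \right)}\right) = 45 \left(102 + 7\right) = 45 \cdot 109 = 4905$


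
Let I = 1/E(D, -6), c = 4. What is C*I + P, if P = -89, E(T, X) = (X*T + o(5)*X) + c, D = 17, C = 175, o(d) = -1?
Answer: -8363/92 ≈ -90.902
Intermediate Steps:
E(T, X) = 4 - X + T*X (E(T, X) = (X*T - X) + 4 = (T*X - X) + 4 = (-X + T*X) + 4 = 4 - X + T*X)
I = -1/92 (I = 1/(4 - 1*(-6) + 17*(-6)) = 1/(4 + 6 - 102) = 1/(-92) = -1/92 ≈ -0.010870)
C*I + P = 175*(-1/92) - 89 = -175/92 - 89 = -8363/92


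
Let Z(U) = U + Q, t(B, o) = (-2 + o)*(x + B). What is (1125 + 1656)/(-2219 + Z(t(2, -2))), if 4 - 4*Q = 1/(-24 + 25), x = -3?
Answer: -11124/8857 ≈ -1.2560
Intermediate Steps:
t(B, o) = (-3 + B)*(-2 + o) (t(B, o) = (-2 + o)*(-3 + B) = (-3 + B)*(-2 + o))
Q = ¾ (Q = 1 - 1/(4*(-24 + 25)) = 1 - ¼/1 = 1 - ¼*1 = 1 - ¼ = ¾ ≈ 0.75000)
Z(U) = ¾ + U (Z(U) = U + ¾ = ¾ + U)
(1125 + 1656)/(-2219 + Z(t(2, -2))) = (1125 + 1656)/(-2219 + (¾ + (6 - 3*(-2) - 2*2 + 2*(-2)))) = 2781/(-2219 + (¾ + (6 + 6 - 4 - 4))) = 2781/(-2219 + (¾ + 4)) = 2781/(-2219 + 19/4) = 2781/(-8857/4) = 2781*(-4/8857) = -11124/8857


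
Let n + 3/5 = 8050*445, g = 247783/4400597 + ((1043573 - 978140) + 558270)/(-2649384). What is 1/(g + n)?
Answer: 19431452137080/69608304278861489387 ≈ 2.7915e-7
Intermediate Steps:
g = -696064411673/3886290427416 (g = 247783*(1/4400597) + (65433 + 558270)*(-1/2649384) = 247783/4400597 + 623703*(-1/2649384) = 247783/4400597 - 207901/883128 = -696064411673/3886290427416 ≈ -0.17911)
n = 17911247/5 (n = -3/5 + 8050*445 = -3/5 + 3582250 = 17911247/5 ≈ 3.5822e+6)
1/(g + n) = 1/(-696064411673/3886290427416 + 17911247/5) = 1/(69608304278861489387/19431452137080) = 19431452137080/69608304278861489387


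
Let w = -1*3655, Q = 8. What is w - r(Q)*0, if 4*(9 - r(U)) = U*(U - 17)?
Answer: -3655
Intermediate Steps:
r(U) = 9 - U*(-17 + U)/4 (r(U) = 9 - U*(U - 17)/4 = 9 - U*(-17 + U)/4)
w = -3655
w - r(Q)*0 = -3655 - (9 - ¼*8² + (17/4)*8)*0 = -3655 - (9 - ¼*64 + 34)*0 = -3655 - (9 - 16 + 34)*0 = -3655 - 27*0 = -3655 - 1*0 = -3655 + 0 = -3655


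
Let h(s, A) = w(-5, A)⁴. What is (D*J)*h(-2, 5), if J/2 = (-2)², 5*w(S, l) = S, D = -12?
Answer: -96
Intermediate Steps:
w(S, l) = S/5
J = 8 (J = 2*(-2)² = 2*4 = 8)
h(s, A) = 1 (h(s, A) = ((⅕)*(-5))⁴ = (-1)⁴ = 1)
(D*J)*h(-2, 5) = -12*8*1 = -96*1 = -96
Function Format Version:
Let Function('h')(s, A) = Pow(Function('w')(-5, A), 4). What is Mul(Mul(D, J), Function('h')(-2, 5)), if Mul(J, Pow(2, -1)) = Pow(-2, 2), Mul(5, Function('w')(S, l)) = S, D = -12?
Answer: -96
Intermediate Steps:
Function('w')(S, l) = Mul(Rational(1, 5), S)
J = 8 (J = Mul(2, Pow(-2, 2)) = Mul(2, 4) = 8)
Function('h')(s, A) = 1 (Function('h')(s, A) = Pow(Mul(Rational(1, 5), -5), 4) = Pow(-1, 4) = 1)
Mul(Mul(D, J), Function('h')(-2, 5)) = Mul(Mul(-12, 8), 1) = Mul(-96, 1) = -96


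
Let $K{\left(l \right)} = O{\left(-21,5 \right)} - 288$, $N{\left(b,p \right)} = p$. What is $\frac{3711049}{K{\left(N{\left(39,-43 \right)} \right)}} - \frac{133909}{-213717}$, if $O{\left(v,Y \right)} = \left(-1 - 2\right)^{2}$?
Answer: $- \frac{264358966174}{19875681} \approx -13301.0$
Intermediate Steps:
$O{\left(v,Y \right)} = 9$ ($O{\left(v,Y \right)} = \left(-3\right)^{2} = 9$)
$K{\left(l \right)} = -279$ ($K{\left(l \right)} = 9 - 288 = -279$)
$\frac{3711049}{K{\left(N{\left(39,-43 \right)} \right)}} - \frac{133909}{-213717} = \frac{3711049}{-279} - \frac{133909}{-213717} = 3711049 \left(- \frac{1}{279}\right) - - \frac{133909}{213717} = - \frac{3711049}{279} + \frac{133909}{213717} = - \frac{264358966174}{19875681}$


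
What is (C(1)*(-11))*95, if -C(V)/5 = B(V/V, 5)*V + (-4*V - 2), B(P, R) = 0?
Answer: -31350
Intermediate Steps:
C(V) = 10 + 20*V (C(V) = -5*(0*V + (-4*V - 2)) = -5*(0 + (-2 - 4*V)) = -5*(-2 - 4*V) = 10 + 20*V)
(C(1)*(-11))*95 = ((10 + 20*1)*(-11))*95 = ((10 + 20)*(-11))*95 = (30*(-11))*95 = -330*95 = -31350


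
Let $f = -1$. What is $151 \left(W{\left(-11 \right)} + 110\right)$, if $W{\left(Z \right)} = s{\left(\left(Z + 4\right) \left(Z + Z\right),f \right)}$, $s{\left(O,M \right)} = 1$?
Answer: $16761$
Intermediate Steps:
$W{\left(Z \right)} = 1$
$151 \left(W{\left(-11 \right)} + 110\right) = 151 \left(1 + 110\right) = 151 \cdot 111 = 16761$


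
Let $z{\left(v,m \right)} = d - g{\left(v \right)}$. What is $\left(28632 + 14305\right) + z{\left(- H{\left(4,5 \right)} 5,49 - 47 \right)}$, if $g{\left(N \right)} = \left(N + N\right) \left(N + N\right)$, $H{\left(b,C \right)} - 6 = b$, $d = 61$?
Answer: $32998$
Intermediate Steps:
$H{\left(b,C \right)} = 6 + b$
$g{\left(N \right)} = 4 N^{2}$ ($g{\left(N \right)} = 2 N 2 N = 4 N^{2}$)
$z{\left(v,m \right)} = 61 - 4 v^{2}$
$\left(28632 + 14305\right) + z{\left(- H{\left(4,5 \right)} 5,49 - 47 \right)} = \left(28632 + 14305\right) + \left(61 - 4 \left(- (6 + 4) 5\right)^{2}\right) = 42937 + \left(61 - 4 \left(\left(-1\right) 10 \cdot 5\right)^{2}\right) = 42937 + \left(61 - 4 \left(\left(-10\right) 5\right)^{2}\right) = 42937 + \left(61 - 4 \left(-50\right)^{2}\right) = 42937 + \left(61 - 10000\right) = 42937 - 9939 = 32998$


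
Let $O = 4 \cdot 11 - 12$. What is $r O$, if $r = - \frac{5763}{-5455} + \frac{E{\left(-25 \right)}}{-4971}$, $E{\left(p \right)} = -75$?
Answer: $\frac{309941312}{9038935} \approx 34.29$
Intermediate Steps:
$r = \frac{9685666}{9038935}$ ($r = - \frac{5763}{-5455} - \frac{75}{-4971} = \left(-5763\right) \left(- \frac{1}{5455}\right) - - \frac{25}{1657} = \frac{5763}{5455} + \frac{25}{1657} = \frac{9685666}{9038935} \approx 1.0715$)
$O = 32$ ($O = 44 - 12 = 32$)
$r O = \frac{9685666}{9038935} \cdot 32 = \frac{309941312}{9038935}$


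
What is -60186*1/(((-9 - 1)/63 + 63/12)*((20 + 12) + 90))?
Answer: -7583436/78263 ≈ -96.897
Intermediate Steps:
-60186*1/(((-9 - 1)/63 + 63/12)*((20 + 12) + 90)) = -60186*1/((32 + 90)*(-10*1/63 + 63*(1/12))) = -60186*1/(122*(-10/63 + 21/4)) = -60186/(122*(1283/252)) = -60186/78263/126 = -60186*126/78263 = -7583436/78263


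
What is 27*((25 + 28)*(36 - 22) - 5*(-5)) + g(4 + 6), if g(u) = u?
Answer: 20719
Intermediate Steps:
27*((25 + 28)*(36 - 22) - 5*(-5)) + g(4 + 6) = 27*((25 + 28)*(36 - 22) - 5*(-5)) + (4 + 6) = 27*(53*14 + 25) + 10 = 27*(742 + 25) + 10 = 27*767 + 10 = 20709 + 10 = 20719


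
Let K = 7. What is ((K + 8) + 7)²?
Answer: 484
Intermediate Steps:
((K + 8) + 7)² = ((7 + 8) + 7)² = (15 + 7)² = 22² = 484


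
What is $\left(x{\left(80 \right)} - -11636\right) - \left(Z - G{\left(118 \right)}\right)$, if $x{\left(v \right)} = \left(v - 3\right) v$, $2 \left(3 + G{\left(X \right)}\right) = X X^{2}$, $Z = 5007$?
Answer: $834302$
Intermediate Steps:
$G{\left(X \right)} = -3 + \frac{X^{3}}{2}$ ($G{\left(X \right)} = -3 + \frac{X X^{2}}{2} = -3 + \frac{X^{3}}{2}$)
$x{\left(v \right)} = v \left(-3 + v\right)$ ($x{\left(v \right)} = \left(-3 + v\right) v = v \left(-3 + v\right)$)
$\left(x{\left(80 \right)} - -11636\right) - \left(Z - G{\left(118 \right)}\right) = \left(80 \left(-3 + 80\right) - -11636\right) - \left(5007 - \left(-3 + \frac{118^{3}}{2}\right)\right) = \left(80 \cdot 77 + 11636\right) - \left(5007 - \left(-3 + \frac{1}{2} \cdot 1643032\right)\right) = \left(6160 + 11636\right) - \left(5007 - \left(-3 + 821516\right)\right) = 17796 - \left(5007 - 821513\right) = 17796 - -816506 = 17796 + 816506 = 834302$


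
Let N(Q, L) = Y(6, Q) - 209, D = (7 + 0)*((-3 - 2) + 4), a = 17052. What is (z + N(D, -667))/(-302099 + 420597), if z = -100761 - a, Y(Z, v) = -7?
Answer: -118029/118498 ≈ -0.99604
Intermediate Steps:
D = -7 (D = 7*(-5 + 4) = 7*(-1) = -7)
N(Q, L) = -216 (N(Q, L) = -7 - 209 = -216)
z = -117813 (z = -100761 - 1*17052 = -100761 - 17052 = -117813)
(z + N(D, -667))/(-302099 + 420597) = (-117813 - 216)/(-302099 + 420597) = -118029/118498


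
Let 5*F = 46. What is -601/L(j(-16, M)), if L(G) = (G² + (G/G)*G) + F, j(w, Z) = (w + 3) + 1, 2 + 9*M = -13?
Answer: -3005/706 ≈ -4.2564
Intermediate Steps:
M = -5/3 (M = -2/9 + (⅑)*(-13) = -2/9 - 13/9 = -5/3 ≈ -1.6667)
F = 46/5 (F = (⅕)*46 = 46/5 ≈ 9.2000)
j(w, Z) = 4 + w (j(w, Z) = (3 + w) + 1 = 4 + w)
L(G) = 46/5 + G + G² (L(G) = (G² + (G/G)*G) + 46/5 = (G² + 1*G) + 46/5 = (G² + G) + 46/5 = (G + G²) + 46/5 = 46/5 + G + G²)
-601/L(j(-16, M)) = -601/(46/5 + (4 - 16) + (4 - 16)²) = -601/(46/5 - 12 + (-12)²) = -601/(46/5 - 12 + 144) = -601/706/5 = -601*5/706 = -3005/706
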